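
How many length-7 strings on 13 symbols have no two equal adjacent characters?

First character: 13 choices. Each subsequent: 12 choices (must differ from the previous one).
Total: 13 x 12^6.

Final answer: 13 x 12^{6} = 38817792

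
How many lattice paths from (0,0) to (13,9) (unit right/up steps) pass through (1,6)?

Paths (0,0)->(1,6): C(7,6) = 7.
Paths (1,6)->(13,9): C(15,3) = 455.
By multiplication principle: 7 x 455.

Final answer: 3185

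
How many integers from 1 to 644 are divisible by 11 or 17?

Multiples of 11: 58. Multiples of 17: 37. Of both (lcm=187): 3.
By inclusion-exclusion: 58 + 37 - 3.

Final answer: 92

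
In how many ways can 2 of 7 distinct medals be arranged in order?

P(7,2) = 7!/(7-2)! = 7!/5!.

Final answer: P(7,2) = 42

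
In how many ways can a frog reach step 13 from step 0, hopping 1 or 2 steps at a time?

Condition on the final move: it is a 1-step (f(n-1) ways to get there) or a 2-step (f(n-2) ways), so f(n) = f(n-1) + f(n-2), with f(1)=1, f(2)=2.
Computing successive values: f(1)=1, f(2)=2, f(3)=3, f(4)=5, f(5)=8, f(6)=13, f(7)=21, f(8)=34, f(9)=55, f(10)=89, f(11)=144, f(12)=233, f(13)=377.

Final answer: 377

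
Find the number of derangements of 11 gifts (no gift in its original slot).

Derangements satisfy D(n) = (n-1)(D(n-1) + D(n-2)), starting from D(0)=1, D(1)=0.
D(2) = 1 x (0 + 1) = 1
D(3) = 2 x (1 + 0) = 2
D(4) = 3 x (2 + 1) = 9
D(5) = 4 x (9 + 2) = 44
D(6) = 5 x (44 + 9) = 265
D(7) = 6 x (265 + 44) = 1854
D(8) = 7 x (1854 + 265) = 14833
D(9) = 8 x (14833 + 1854) = 133496
D(10) = 9 x (133496 + 14833) = 1334961
D(11) = 10 x (D(10) + D(9)) = 10 x (1334961 + 133496)

Final answer: D(11) = 14684570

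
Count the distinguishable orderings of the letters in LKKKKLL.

Letters (K:4, L:3). Total letters: 7.
Permutations = 7!/(4! x 3!).

Final answer: 35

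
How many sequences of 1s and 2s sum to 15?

Condition on the final move: it is a 1-step (f(n-1) ways to get there) or a 2-step (f(n-2) ways), so f(n) = f(n-1) + f(n-2), with f(1)=1, f(2)=2.
Iterating the recurrence: f(1)=1, f(2)=2, f(3)=3, f(4)=5, f(5)=8, f(6)=13, f(7)=21, f(8)=34, f(9)=55, f(10)=89, f(11)=144, f(12)=233, f(13)=377, f(14)=610, f(15)=987.

Final answer: 987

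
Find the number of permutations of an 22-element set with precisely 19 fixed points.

Choose which 19 elements are fixed: C(22,19) = 1540.
Derange the remaining 3 using D(j) = (j-1)(D(j-1) + D(j-2)), D(0)=1, D(1)=0: D(2)=1, D(3)=2.
Total: 1540 x 2.

Final answer: C(22,19) D(3) = 3080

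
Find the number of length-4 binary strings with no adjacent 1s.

Classify by the final bit: ...0 gives a(n-1) strings, ...01 gives a(n-2) strings. Thus a(n) = a(n-1) + a(n-2) with a(1)=2, a(2)=3.
Computing successive values: a(1)=2, a(2)=3, a(3)=5, a(4)=8.

Final answer: 8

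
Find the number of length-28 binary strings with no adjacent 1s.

A valid string ends in 0 (append to any length-(n-1) valid string) or in 01 (append to any length-(n-2) valid string), so a(n) = a(n-1) + a(n-2) with a(1)=2, a(2)=3.
Building up term by term: a(1)=2, a(2)=3, a(3)=5, a(4)=8, a(5)=13, a(6)=21, a(7)=34, a(8)=55, a(9)=89, a(10)=144, a(11)=233, a(12)=377, a(13)=610, a(14)=987, a(15)=1597, a(16)=2584, a(17)=4181, a(18)=6765, a(19)=10946, a(20)=17711, a(21)=28657, a(22)=46368, a(23)=75025, a(24)=121393, a(25)=196418, a(26)=317811, a(27)=514229, a(28)=832040.

Final answer: 832040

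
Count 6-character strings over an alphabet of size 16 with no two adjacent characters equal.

First character: 16 choices. Each subsequent: 15 choices (must differ from the previous one).
Total: 16 x 15^5.

Final answer: 16 x 15^{5} = 12150000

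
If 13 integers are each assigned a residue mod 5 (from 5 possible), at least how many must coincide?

There are 5 possible values for residue mod 5. With 13 integers and 5 categories, by pigeonhole: ceiling(13/5).

Final answer: 3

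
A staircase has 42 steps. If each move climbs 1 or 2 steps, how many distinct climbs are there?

Let f(n) be the number of climbs. Removing the last move (1 or 2 steps) gives f(n) = f(n-1) + f(n-2); base cases f(1)=1, f(2)=2.
Iterating the recurrence: f(1)=1, f(2)=2, f(3)=3, f(4)=5, f(5)=8, f(6)=13, f(7)=21, f(8)=34, f(9)=55, f(10)=89, f(11)=144, f(12)=233, f(13)=377, f(14)=610, f(15)=987, f(16)=1597, f(17)=2584, f(18)=4181, f(19)=6765, f(20)=10946, f(21)=17711, f(22)=28657, f(23)=46368, f(24)=75025, f(25)=121393, f(26)=196418, f(27)=317811, f(28)=514229, f(29)=832040, f(30)=1346269, f(31)=2178309, f(32)=3524578, f(33)=5702887, f(34)=9227465, f(35)=14930352, f(36)=24157817, f(37)=39088169, f(38)=63245986, f(39)=102334155, f(40)=165580141, f(41)=267914296, f(42)=433494437.

Final answer: 433494437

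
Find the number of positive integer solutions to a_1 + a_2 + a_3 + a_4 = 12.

Substitute a'_i = a_i - 1 (so a'_i >= 0). Then sum a'_i = 12 - 4 = 8.
Stars and bars: C(8+4-1, 4-1) = C(11,3).

Final answer: C(11,3) = 165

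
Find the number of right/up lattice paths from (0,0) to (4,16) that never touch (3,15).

Total paths to (4,16): C(20,16) = 4845.
Paths through (3,15): C(18,15) x C(2,1) = 1632.
Avoiding (3,15): 4845 - 1632.

Final answer: 3213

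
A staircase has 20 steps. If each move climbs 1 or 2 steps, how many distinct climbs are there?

Condition on the final move: it is a 1-step (f(n-1) ways to get there) or a 2-step (f(n-2) ways), so f(n) = f(n-1) + f(n-2), with f(1)=1, f(2)=2.
Iterating the recurrence: f(1)=1, f(2)=2, f(3)=3, f(4)=5, f(5)=8, f(6)=13, f(7)=21, f(8)=34, f(9)=55, f(10)=89, f(11)=144, f(12)=233, f(13)=377, f(14)=610, f(15)=987, f(16)=1597, f(17)=2584, f(18)=4181, f(19)=6765, f(20)=10946.

Final answer: 10946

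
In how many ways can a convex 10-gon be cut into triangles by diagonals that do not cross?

This is a standard Catalan-number count: the answer is C_n. Here n = 10 - 2 = 8.
C_n = C(2n,n)/(n+1), so C_{8} = C(16,8)/9 = 12870/9.

Final answer: C_{8} = 1430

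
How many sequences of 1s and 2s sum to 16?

Let f(n) be the number of climbs. Removing the last move (1 or 2 steps) gives f(n) = f(n-1) + f(n-2); base cases f(1)=1, f(2)=2.
Iterating the recurrence: f(1)=1, f(2)=2, f(3)=3, f(4)=5, f(5)=8, f(6)=13, f(7)=21, f(8)=34, f(9)=55, f(10)=89, f(11)=144, f(12)=233, f(13)=377, f(14)=610, f(15)=987, f(16)=1597.

Final answer: 1597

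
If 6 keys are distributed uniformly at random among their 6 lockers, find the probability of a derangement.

D(n) = (n-1)(D(n-1) + D(n-2)), D(0)=1, D(1)=0.
Building up: D(2)=1, D(3)=2, D(4)=9, D(5)=44, D(6)=265.
Total arrangements: 6! = 720.
Probability = D(6)/6! = 53/144.

Final answer: D(6)/6! = 265/720 = 0.368056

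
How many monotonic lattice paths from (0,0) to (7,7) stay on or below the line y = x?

Total monotonic paths to (7,7): C(14,7) = 3432.
A path is bad iff it touches y = x + 1; reflecting its initial segment maps bad paths bijectively onto all paths to (6,8), of which there are C(14,8) = 3003.
Valid Dyck paths: 3432 - 3003.
(Check: C(14,7) - C(14,8) = C(14,7)/8, the Catalan number C_{7}.)

Final answer: C_{7} = 429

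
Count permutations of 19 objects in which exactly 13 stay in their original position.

Choose which 13 elements are fixed: C(19,13) = 27132.
Derange the remaining 6 using D(j) = (j-1)(D(j-1) + D(j-2)), D(0)=1, D(1)=0: D(2)=1, D(3)=2, D(4)=9, D(5)=44, D(6)=265.
Total: 27132 x 265.

Final answer: C(19,13) D(6) = 7189980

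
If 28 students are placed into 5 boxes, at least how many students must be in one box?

By the pigeonhole principle: ceiling(28/5).

Final answer: 6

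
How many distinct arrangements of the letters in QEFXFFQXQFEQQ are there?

Letters (E:2, F:4, Q:5, X:2). Total letters: 13.
Permutations = 13!/(5! x 4! x 2! x 2!).

Final answer: 540540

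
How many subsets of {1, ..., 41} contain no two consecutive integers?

Let a(n) count such subsets of {1, ..., n}. Either n is excluded (a(n-1) ways) or n is included, forcing n-1 out (a(n-2) ways), so a(n) = a(n-1) + a(n-2) with a(1)=2, a(2)=3.
Computing successive values: a(1)=2, a(2)=3, a(3)=5, a(4)=8, a(5)=13, a(6)=21, a(7)=34, a(8)=55, a(9)=89, a(10)=144, a(11)=233, a(12)=377, a(13)=610, a(14)=987, a(15)=1597, a(16)=2584, a(17)=4181, a(18)=6765, a(19)=10946, a(20)=17711, a(21)=28657, a(22)=46368, a(23)=75025, a(24)=121393, a(25)=196418, a(26)=317811, a(27)=514229, a(28)=832040, a(29)=1346269, a(30)=2178309, a(31)=3524578, a(32)=5702887, a(33)=9227465, a(34)=14930352, a(35)=24157817, a(36)=39088169, a(37)=63245986, a(38)=102334155, a(39)=165580141, a(40)=267914296, a(41)=433494437.

Final answer: 433494437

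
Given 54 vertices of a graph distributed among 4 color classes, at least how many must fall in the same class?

By pigeonhole with 54 objects and 4 categories: ceiling(54/4).

Final answer: 14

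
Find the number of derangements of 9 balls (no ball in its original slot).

Use the recurrence D(n) = (n-1)(D(n-1) + D(n-2)) with D(0)=1, D(1)=0.
D(2) = 1 x (0 + 1) = 1
D(3) = 2 x (1 + 0) = 2
D(4) = 3 x (2 + 1) = 9
D(5) = 4 x (9 + 2) = 44
D(6) = 5 x (44 + 9) = 265
D(7) = 6 x (265 + 44) = 1854
D(8) = 7 x (1854 + 265) = 14833
D(9) = 8 x (D(8) + D(7)) = 8 x (14833 + 1854)

Final answer: D(9) = 133496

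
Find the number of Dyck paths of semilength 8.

Total monotonic paths to (8,8): C(16,8) = 12870.
A path is bad iff it touches y = x + 1; reflecting its initial segment maps bad paths bijectively onto all paths to (7,9), of which there are C(16,9) = 11440.
Valid Dyck paths: 12870 - 11440.
(Equivalently, C_{8} = C(16,8)/9 = 12870/9.)

Final answer: C_{8} = 1430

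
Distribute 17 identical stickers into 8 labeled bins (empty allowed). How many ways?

Stars and bars: C(n+k-1, k-1) = C(24,7).

Final answer: C(24,7) = 346104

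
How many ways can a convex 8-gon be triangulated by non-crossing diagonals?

This is counted by the nth Catalan number C_n. Here n = 8 - 2 = 6.
C_n = C(2n,n)/(n+1), so C_{6} = C(12,6)/7 = 924/7.

Final answer: C_{6} = 132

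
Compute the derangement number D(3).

Derangements satisfy D(n) = (n-1)(D(n-1) + D(n-2)), starting from D(0)=1, D(1)=0.
Building up: D(2)=1.
D(3) = 2 x (D(2) + D(1)) = 2 x (1 + 0).

Final answer: D(3) = 2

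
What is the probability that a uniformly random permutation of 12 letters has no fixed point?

Use the recurrence D(n) = (n-1)(D(n-1) + D(n-2)) with D(0)=1, D(1)=0.
Building up: D(2)=1, D(3)=2, D(4)=9, D(5)=44, D(6)=265, D(7)=1854, D(8)=14833, D(9)=133496, D(10)=1334961, D(11)=14684570, D(12)=176214841.
Total arrangements: 12! = 479001600.
Probability = D(12)/12! = 16019531/43545600.

Final answer: D(12)/12! = 176214841/479001600 = 0.367879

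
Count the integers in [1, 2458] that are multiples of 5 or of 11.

Multiples of 5: 491. Multiples of 11: 223. Of both (lcm=55): 44.
By inclusion-exclusion: 491 + 223 - 44.

Final answer: 670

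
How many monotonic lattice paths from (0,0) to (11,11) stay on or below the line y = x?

Total monotonic paths to (11,11): C(22,11) = 705432.
Paths that cross above y=x (reflection bijection): C(22,12) = 646646.
Valid Dyck paths: 705432 - 646646.
(These counts are the Catalan numbers.)

Final answer: C_{11} = 58786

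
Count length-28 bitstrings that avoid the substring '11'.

Let a(n) count valid strings. If the last bit is 0 the prefix is any valid string of length n-1; if it is 1 the string must end in 01 with a valid prefix of length n-2. So a(n) = a(n-1) + a(n-2), a(1)=2, a(2)=3.
Computing successive values: a(1)=2, a(2)=3, a(3)=5, a(4)=8, a(5)=13, a(6)=21, a(7)=34, a(8)=55, a(9)=89, a(10)=144, a(11)=233, a(12)=377, a(13)=610, a(14)=987, a(15)=1597, a(16)=2584, a(17)=4181, a(18)=6765, a(19)=10946, a(20)=17711, a(21)=28657, a(22)=46368, a(23)=75025, a(24)=121393, a(25)=196418, a(26)=317811, a(27)=514229, a(28)=832040.

Final answer: 832040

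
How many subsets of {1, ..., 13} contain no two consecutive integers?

Condition on whether n belongs to the subset: if not, any valid subset of {1, ..., n-1} works (a(n-1)); if so, n-1 is excluded and the rest is a valid subset of {1, ..., n-2} (a(n-2)). Hence a(n) = a(n-1) + a(n-2), a(1)=2, a(2)=3.
Computing successive values: a(1)=2, a(2)=3, a(3)=5, a(4)=8, a(5)=13, a(6)=21, a(7)=34, a(8)=55, a(9)=89, a(10)=144, a(11)=233, a(12)=377, a(13)=610.

Final answer: 610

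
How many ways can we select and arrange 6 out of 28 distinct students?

P(28,6) = 28!/(28-6)! = 28!/22!.

Final answer: P(28,6) = 271252800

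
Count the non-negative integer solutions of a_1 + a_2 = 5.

Stars and bars with 5 stars and 1 bars:
C(5+2-1, 2-1) = C(6,1).

Final answer: C(6,1) = 6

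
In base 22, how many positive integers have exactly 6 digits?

These are the integers in [22^5, 22^6), so the count is 22^6 - 22^5 = 21 x 22^5.

Final answer: 108226272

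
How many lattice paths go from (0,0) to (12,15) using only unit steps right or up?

Each path has 12 right steps and 15 up steps in some order (27 steps total).
Choose which 15 of the 27 steps are up: C(27,15).

Final answer: C(27,15) = 17383860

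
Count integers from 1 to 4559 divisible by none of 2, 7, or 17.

|div by 2|=2279, |div by 7|=651, |div by 17|=268.
|div by 2&7|=325, |div by 2&17|=134, |div by 7&17|=38, |div by all|=19.
By inclusion-exclusion, divisible by at least one: 2279+651+268-325-134-38+19 = 2720.
Not divisible by any: 4559 - 2720.

Final answer: 1839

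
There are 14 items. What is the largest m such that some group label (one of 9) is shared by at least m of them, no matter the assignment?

There are 9 possible values for group label (one of 9). With 14 items and 9 categories, by pigeonhole: ceiling(14/9).

Final answer: 2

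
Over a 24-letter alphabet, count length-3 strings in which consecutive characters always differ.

First character: 24 choices. Each subsequent: 23 choices (must differ from the previous one).
Total: 24 x 23^2.

Final answer: 24 x 23^{2} = 12696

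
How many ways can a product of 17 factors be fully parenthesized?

The structures are counted by the Catalan number C_n. Here n = 17 - 1 = 16.
C_n = C(2n,n) - C(2n,n+1), so C_{16} = C(32,16) - C(32,17) = 601080390 - 565722720.

Final answer: C_{16} = 35357670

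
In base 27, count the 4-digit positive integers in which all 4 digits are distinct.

First digit: 26 (nonzero). Second: 26 (not first). Third: 25, etc.
Total: 26 x 26 x 25 x 24.

Final answer: 405600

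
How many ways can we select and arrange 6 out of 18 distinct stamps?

P(18,6) = 18!/(18-6)! = 18!/12!.

Final answer: P(18,6) = 13366080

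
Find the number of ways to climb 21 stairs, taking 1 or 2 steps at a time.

Let f(n) be the number of climbs. Removing the last move (1 or 2 steps) gives f(n) = f(n-1) + f(n-2); base cases f(1)=1, f(2)=2.
Computing successive values: f(1)=1, f(2)=2, f(3)=3, f(4)=5, f(5)=8, f(6)=13, f(7)=21, f(8)=34, f(9)=55, f(10)=89, f(11)=144, f(12)=233, f(13)=377, f(14)=610, f(15)=987, f(16)=1597, f(17)=2584, f(18)=4181, f(19)=6765, f(20)=10946, f(21)=17711.

Final answer: 17711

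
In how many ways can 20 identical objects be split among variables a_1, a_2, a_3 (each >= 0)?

Stars and bars with 20 stars and 2 bars:
C(20+3-1, 3-1) = C(22,2).

Final answer: C(22,2) = 231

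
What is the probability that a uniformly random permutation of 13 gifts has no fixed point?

D(n) = (n-1)(D(n-1) + D(n-2)), D(0)=1, D(1)=0.
Building up: D(2)=1, D(3)=2, D(4)=9, D(5)=44, D(6)=265, D(7)=1854, D(8)=14833, D(9)=133496, D(10)=1334961, D(11)=14684570, D(12)=176214841, D(13)=2290792932.
Total arrangements: 13! = 6227020800.
Probability = D(13)/13! = 63633137/172972800.

Final answer: D(13)/13! = 2290792932/6227020800 = 0.367879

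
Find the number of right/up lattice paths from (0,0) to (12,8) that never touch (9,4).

Total paths to (12,8): C(20,8) = 125970.
Paths through (9,4): C(13,4) x C(7,4) = 25025.
Avoiding (9,4): 125970 - 25025.

Final answer: 100945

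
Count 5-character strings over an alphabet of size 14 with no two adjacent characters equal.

Let g(n) count such strings. g(1) = 14, and each valid string of length n-1 extends in 13 ways (any symbol but the last), so g(n) = 13 g(n-1).
Total: g(5) = 14 x 13^4.

Final answer: 14 x 13^{4} = 399854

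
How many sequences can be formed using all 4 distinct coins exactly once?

The number of ways to arrange 4 distinct objects is 4!.

Final answer: 4! = 24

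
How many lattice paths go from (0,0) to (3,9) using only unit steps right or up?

Each path has 3 right steps and 9 up steps in some order (12 steps total).
Choose which 9 of the 12 steps are up: C(12,9).

Final answer: C(12,9) = 220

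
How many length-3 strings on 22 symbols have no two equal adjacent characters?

First character: 22 choices. Each subsequent: 21 choices (must differ from the previous one).
Total: 22 x 21^2.

Final answer: 22 x 21^{2} = 9702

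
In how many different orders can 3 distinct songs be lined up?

The number of ways to arrange 3 distinct objects is 3!.

Final answer: 3! = 6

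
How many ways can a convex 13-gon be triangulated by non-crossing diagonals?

The structures are counted by the Catalan number C_n. Here n = 13 - 2 = 11.
Using C_0 = 1 and C_(k+1) = C_k x 2(2k+1)/(k+2), build up term by term: C_1=1, C_2=2, C_3=5, C_4=14, C_5=42, C_6=132, C_7=429, C_8=1430, C_9=4862, C_10=16796, C_11=58786.

Final answer: C_{11} = 58786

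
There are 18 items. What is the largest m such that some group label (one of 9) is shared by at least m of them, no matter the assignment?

There are 9 possible values for group label (one of 9). With 18 items and 9 categories, by pigeonhole: ceiling(18/9).

Final answer: 2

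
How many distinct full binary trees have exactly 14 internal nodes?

The structures are counted by the Catalan number C_n. Here n = 14.
C_n = C(2n,n) - C(2n,n+1), so C_{14} = C(28,14) - C(28,15) = 40116600 - 37442160.

Final answer: C_{14} = 2674440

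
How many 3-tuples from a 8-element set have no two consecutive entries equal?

First character: 8 choices. Each subsequent: 7 choices (must differ from the previous one).
Total: 8 x 7^2.

Final answer: 8 x 7^{2} = 392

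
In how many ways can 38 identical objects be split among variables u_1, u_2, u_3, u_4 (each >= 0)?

Stars and bars with 38 stars and 3 bars:
C(38+4-1, 4-1) = C(41,3).

Final answer: C(41,3) = 10660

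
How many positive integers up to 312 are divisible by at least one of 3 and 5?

Multiples of 3: 104. Multiples of 5: 62. Of both (lcm=15): 20.
By inclusion-exclusion: 104 + 62 - 20.

Final answer: 146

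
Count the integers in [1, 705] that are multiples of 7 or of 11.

Multiples of 7: 100. Multiples of 11: 64. Of both (lcm=77): 9.
By inclusion-exclusion: 100 + 64 - 9.

Final answer: 155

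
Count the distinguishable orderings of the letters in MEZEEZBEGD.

Letters (B:1, D:1, E:4, G:1, M:1, Z:2). Total letters: 10.
Permutations = 10!/(4! x 2!).

Final answer: 75600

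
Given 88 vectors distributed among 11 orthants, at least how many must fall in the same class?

By pigeonhole with 88 objects and 11 categories: ceiling(88/11).

Final answer: 8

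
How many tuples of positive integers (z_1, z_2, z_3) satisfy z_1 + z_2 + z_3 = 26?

Substitute z'_i = z_i - 1 (so z'_i >= 0). Then sum z'_i = 26 - 3 = 23.
Stars and bars: C(23+3-1, 3-1) = C(25,2).

Final answer: C(25,2) = 300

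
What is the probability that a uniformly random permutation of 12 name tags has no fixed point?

D(n) = (n-1)(D(n-1) + D(n-2)), D(0)=1, D(1)=0.
Building up: D(2)=1, D(3)=2, D(4)=9, D(5)=44, D(6)=265, D(7)=1854, D(8)=14833, D(9)=133496, D(10)=1334961, D(11)=14684570, D(12)=176214841.
Total arrangements: 12! = 479001600.
Probability = D(12)/12! = 16019531/43545600.

Final answer: D(12)/12! = 176214841/479001600 = 0.367879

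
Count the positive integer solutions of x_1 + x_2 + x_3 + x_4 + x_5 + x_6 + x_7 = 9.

Substitute x'_i = x_i - 1 (so x'_i >= 0). Then sum x'_i = 9 - 7 = 2.
Stars and bars: C(2+7-1, 7-1) = C(8,6).

Final answer: C(8,6) = 28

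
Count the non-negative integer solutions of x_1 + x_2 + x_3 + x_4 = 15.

Stars and bars with 15 stars and 3 bars:
C(15+4-1, 4-1) = C(18,3).

Final answer: C(18,3) = 816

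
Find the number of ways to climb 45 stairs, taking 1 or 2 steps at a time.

Let f(n) be the number of climbs. Removing the last move (1 or 2 steps) gives f(n) = f(n-1) + f(n-2); base cases f(1)=1, f(2)=2.
Iterating the recurrence: f(1)=1, f(2)=2, f(3)=3, f(4)=5, f(5)=8, f(6)=13, f(7)=21, f(8)=34, f(9)=55, f(10)=89, f(11)=144, f(12)=233, f(13)=377, f(14)=610, f(15)=987, f(16)=1597, f(17)=2584, f(18)=4181, f(19)=6765, f(20)=10946, f(21)=17711, f(22)=28657, f(23)=46368, f(24)=75025, f(25)=121393, f(26)=196418, f(27)=317811, f(28)=514229, f(29)=832040, f(30)=1346269, f(31)=2178309, f(32)=3524578, f(33)=5702887, f(34)=9227465, f(35)=14930352, f(36)=24157817, f(37)=39088169, f(38)=63245986, f(39)=102334155, f(40)=165580141, f(41)=267914296, f(42)=433494437, f(43)=701408733, f(44)=1134903170, f(45)=1836311903.

Final answer: 1836311903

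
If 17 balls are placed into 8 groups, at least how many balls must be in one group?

By the pigeonhole principle: ceiling(17/8).

Final answer: 3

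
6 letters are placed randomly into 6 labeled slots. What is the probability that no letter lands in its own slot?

D(n) = (n-1)(D(n-1) + D(n-2)), D(0)=1, D(1)=0.
Building up: D(2)=1, D(3)=2, D(4)=9, D(5)=44, D(6)=265.
Total arrangements: 6! = 720.
Probability = D(6)/6! = 53/144.

Final answer: D(6)/6! = 265/720 = 0.368056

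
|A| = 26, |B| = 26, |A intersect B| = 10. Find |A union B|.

|A union B| = |A| + |B| - |A intersect B| = 26 + 26 - 10.

Final answer: 42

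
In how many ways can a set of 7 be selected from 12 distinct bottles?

C(12,7) = 12!/(7! x (12-7)!).

Final answer: C(12,7) = 792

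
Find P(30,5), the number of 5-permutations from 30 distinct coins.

P(30,5) = 30!/(30-5)! = 30!/25!.

Final answer: P(30,5) = 17100720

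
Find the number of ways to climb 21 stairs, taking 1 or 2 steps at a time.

Let f(n) be the number of climbs. Removing the last move (1 or 2 steps) gives f(n) = f(n-1) + f(n-2); base cases f(1)=1, f(2)=2.
Iterating the recurrence: f(1)=1, f(2)=2, f(3)=3, f(4)=5, f(5)=8, f(6)=13, f(7)=21, f(8)=34, f(9)=55, f(10)=89, f(11)=144, f(12)=233, f(13)=377, f(14)=610, f(15)=987, f(16)=1597, f(17)=2584, f(18)=4181, f(19)=6765, f(20)=10946, f(21)=17711.

Final answer: 17711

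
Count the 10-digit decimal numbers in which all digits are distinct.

First digit: 9 (not 0). Second: 9 (not first). Third: 8, etc.
Total: 9 x 9 x 8 x 7 x 6 x 5 x 4 x 3 x 2 x 1.

Final answer: 3265920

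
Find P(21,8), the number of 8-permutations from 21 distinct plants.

P(21,8) = 21!/(21-8)! = 21!/13!.

Final answer: P(21,8) = 8204716800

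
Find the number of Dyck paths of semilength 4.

Total monotonic paths to (4,4): C(8,4) = 70.
A path is bad iff it touches y = x + 1; reflecting its initial segment maps bad paths bijectively onto all paths to (3,5), of which there are C(8,5) = 56.
Valid Dyck paths: 70 - 56.
(Equivalently, C_{4} = C(8,4)/5 = 70/5.)

Final answer: C_{4} = 14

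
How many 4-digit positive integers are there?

First digit: 9 choices (1-9). Each of the remaining 3 digits: 10 choices.
Total: 9 x 10^3.

Final answer: 9000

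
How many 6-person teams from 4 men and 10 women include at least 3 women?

Sum over valid woman counts:
C(10,3)C(4,3) = 480
C(10,4)C(4,2) = 1260
C(10,5)C(4,1) = 1008
C(10,6)C(4,0) = 210
Total: 480 + 1260 + 1008 + 210.

Final answer: 2958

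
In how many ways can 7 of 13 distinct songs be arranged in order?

P(13,7) = 13!/(13-7)! = 13!/6!.

Final answer: P(13,7) = 8648640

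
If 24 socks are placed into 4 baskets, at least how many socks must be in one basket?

By the pigeonhole principle: ceiling(24/4).

Final answer: 6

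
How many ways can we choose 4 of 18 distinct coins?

C(18,4) = 18!/(4! x (18-4)!).

Final answer: C(18,4) = 3060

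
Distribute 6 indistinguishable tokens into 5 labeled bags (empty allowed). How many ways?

Stars and bars: C(n+k-1, k-1) = C(10,4).

Final answer: C(10,4) = 210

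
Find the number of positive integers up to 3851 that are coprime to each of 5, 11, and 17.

|div by 5|=770, |div by 11|=350, |div by 17|=226.
|div by 5&11|=70, |div by 5&17|=45, |div by 11&17|=20, |div by all|=4.
By inclusion-exclusion, divisible by at least one: 770+350+226-70-45-20+4 = 1215.
Not divisible by any: 3851 - 1215.

Final answer: 2636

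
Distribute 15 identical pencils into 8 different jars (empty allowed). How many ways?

Stars and bars: C(n+k-1, k-1) = C(22,7).

Final answer: C(22,7) = 170544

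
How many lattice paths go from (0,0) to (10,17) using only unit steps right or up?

Each path has 10 right steps and 17 up steps in some order (27 steps total).
Choose which 17 of the 27 steps are up: C(27,17).

Final answer: C(27,17) = 8436285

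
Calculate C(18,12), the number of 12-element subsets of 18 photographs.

C(18,12) = 18!/(12! x 6!).

Final answer: \binom{18}{12} = 18564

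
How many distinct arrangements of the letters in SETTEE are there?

Letters (E:3, S:1, T:2). Total letters: 6.
Permutations = 6!/(3! x 2!).

Final answer: 60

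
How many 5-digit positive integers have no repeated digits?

First digit: 9 (not 0). Second: 9 (not first). Third: 8, etc.
Total: 9 x 9 x 8 x 7 x 6.

Final answer: 27216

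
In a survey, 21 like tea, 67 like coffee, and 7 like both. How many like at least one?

|A union B| = |A| + |B| - |A intersect B| = 21 + 67 - 7.

Final answer: 81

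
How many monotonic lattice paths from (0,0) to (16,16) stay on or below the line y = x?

Total monotonic paths to (16,16): C(32,16) = 601080390.
Paths that cross above y=x (reflection bijection): C(32,17) = 565722720.
Valid Dyck paths: 601080390 - 565722720.
(Equivalently, C_{16} = C(32,16)/17 = 601080390/17.)

Final answer: C_{16} = 35357670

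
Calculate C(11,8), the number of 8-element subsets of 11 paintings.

C(11,8) = 11!/(8! x 3!).

Final answer: \binom{11}{8} = 165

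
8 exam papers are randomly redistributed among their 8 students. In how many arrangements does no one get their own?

Derangements satisfy D(n) = (n-1)(D(n-1) + D(n-2)), starting from D(0)=1, D(1)=0.
D(2) = 1 x (0 + 1) = 1
D(3) = 2 x (1 + 0) = 2
D(4) = 3 x (2 + 1) = 9
D(5) = 4 x (9 + 2) = 44
D(6) = 5 x (44 + 9) = 265
D(7) = 6 x (265 + 44) = 1854
D(8) = 7 x (D(7) + D(6)) = 7 x (1854 + 265)

Final answer: D(8) = 14833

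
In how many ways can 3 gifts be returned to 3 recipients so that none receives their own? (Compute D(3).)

Derangements satisfy D(n) = (n-1)(D(n-1) + D(n-2)), starting from D(0)=1, D(1)=0.
D(2) = 1 x (0 + 1) = 1
D(3) = 2 x (D(2) + D(1)) = 2 x (1 + 0)

Final answer: D(3) = 2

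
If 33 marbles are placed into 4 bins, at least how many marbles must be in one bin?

By the pigeonhole principle: ceiling(33/4).

Final answer: 9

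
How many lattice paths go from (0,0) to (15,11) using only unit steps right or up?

Each path has 15 right steps and 11 up steps in some order (26 steps total).
Choose which 11 of the 26 steps are up: C(26,11).

Final answer: C(26,11) = 7726160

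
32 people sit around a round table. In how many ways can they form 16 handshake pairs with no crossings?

This is counted by the nth Catalan number C_n. Here n = 32/2 = 16.
Using C_0 = 1 and C_(k+1) = C_k x 2(2k+1)/(k+2), build up term by term: C_1=1, C_2=2, C_3=5, C_4=14, C_5=42, C_6=132, C_7=429, C_8=1430, C_9=4862, C_10=16796, C_11=58786, C_12=208012, C_13=742900, C_14=2674440, C_15=9694845, C_16=35357670.

Final answer: C_{16} = 35357670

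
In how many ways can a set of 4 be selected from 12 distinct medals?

C(12,4) = 12!/(4! x (12-4)!).

Final answer: C(12,4) = 495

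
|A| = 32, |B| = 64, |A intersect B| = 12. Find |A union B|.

|A union B| = |A| + |B| - |A intersect B| = 32 + 64 - 12.

Final answer: 84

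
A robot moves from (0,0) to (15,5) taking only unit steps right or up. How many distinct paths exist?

Each path has 15 right steps and 5 up steps in some order (20 steps total).
Choose which 5 of the 20 steps are up: C(20,5).

Final answer: C(20,5) = 15504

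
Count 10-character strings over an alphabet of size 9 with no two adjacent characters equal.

Let g(n) count such strings. g(1) = 9, and each valid string of length n-1 extends in 8 ways (any symbol but the last), so g(n) = 8 g(n-1).
Total: g(10) = 9 x 8^9.

Final answer: 9 x 8^{9} = 1207959552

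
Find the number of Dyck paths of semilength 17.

Total monotonic paths to (17,17): C(34,17) = 2333606220.
Reflecting each bad path at its first crossing gives a bijection with paths to (16,18): C(34,18) = 2203961430.
Valid Dyck paths: 2333606220 - 2203961430.
(Check: C(34,17) - C(34,18) = C(34,17)/18, the Catalan number C_{17}.)

Final answer: C_{17} = 129644790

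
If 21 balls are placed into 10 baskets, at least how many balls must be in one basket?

By the pigeonhole principle: ceiling(21/10).

Final answer: 3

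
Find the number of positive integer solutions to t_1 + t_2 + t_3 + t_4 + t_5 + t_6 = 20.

Substitute t'_i = t_i - 1 (so t'_i >= 0). Then sum t'_i = 20 - 6 = 14.
Stars and bars: C(14+6-1, 6-1) = C(19,5).

Final answer: C(19,5) = 11628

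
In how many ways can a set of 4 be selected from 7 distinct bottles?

C(7,4) = 7!/(4! x (7-4)!).

Final answer: C(7,4) = 35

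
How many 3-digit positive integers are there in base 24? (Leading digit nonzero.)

Leading digit: 23 options (nonzero). Other 2 digit(s): 24 options each.
Total: 23 x 24^2.

Final answer: 13248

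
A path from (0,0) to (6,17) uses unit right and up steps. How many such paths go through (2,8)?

Paths (0,0)->(2,8): C(10,8) = 45.
Paths (2,8)->(6,17): C(13,9) = 715.
By multiplication principle: 45 x 715.

Final answer: 32175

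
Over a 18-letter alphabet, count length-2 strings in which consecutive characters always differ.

Let g(n) count such strings. g(1) = 18, and each valid string of length n-1 extends in 17 ways (any symbol but the last), so g(n) = 17 g(n-1).
Total: g(2) = 18 x 17^1.

Final answer: 18 x 17^{1} = 306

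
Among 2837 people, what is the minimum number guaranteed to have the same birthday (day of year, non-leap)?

There are 365 possible values for birthday (day of year, non-leap). With 2837 people and 365 categories, by pigeonhole: ceiling(2837/365).

Final answer: 8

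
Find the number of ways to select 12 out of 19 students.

C(19,12) = 19!/(12! x 7!).

Final answer: \binom{19}{12} = 50388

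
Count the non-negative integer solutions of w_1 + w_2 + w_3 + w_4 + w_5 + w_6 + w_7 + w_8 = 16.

Stars and bars with 16 stars and 7 bars:
C(16+8-1, 8-1) = C(23,7).

Final answer: C(23,7) = 245157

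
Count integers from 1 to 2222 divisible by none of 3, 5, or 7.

|div by 3|=740, |div by 5|=444, |div by 7|=317.
|div by 3&5|=148, |div by 3&7|=105, |div by 5&7|=63, |div by all|=21.
By inclusion-exclusion, divisible by at least one: 740+444+317-148-105-63+21 = 1206.
Not divisible by any: 2222 - 1206.

Final answer: 1016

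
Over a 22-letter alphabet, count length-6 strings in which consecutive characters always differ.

Let g(n) count such strings. g(1) = 22, and each valid string of length n-1 extends in 21 ways (any symbol but the last), so g(n) = 21 g(n-1).
Total: g(6) = 22 x 21^5.

Final answer: 22 x 21^{5} = 89850222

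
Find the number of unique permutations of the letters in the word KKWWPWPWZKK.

Letters (K:4, P:2, W:4, Z:1). Total letters: 11.
Permutations = 11!/(4! x 4! x 2!).

Final answer: 34650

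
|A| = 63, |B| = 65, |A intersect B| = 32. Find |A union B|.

|A union B| = |A| + |B| - |A intersect B| = 63 + 65 - 32.

Final answer: 96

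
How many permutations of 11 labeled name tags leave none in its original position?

Use the recurrence D(n) = (n-1)(D(n-1) + D(n-2)) with D(0)=1, D(1)=0.
D(2) = 1 x (0 + 1) = 1
D(3) = 2 x (1 + 0) = 2
D(4) = 3 x (2 + 1) = 9
D(5) = 4 x (9 + 2) = 44
D(6) = 5 x (44 + 9) = 265
D(7) = 6 x (265 + 44) = 1854
D(8) = 7 x (1854 + 265) = 14833
D(9) = 8 x (14833 + 1854) = 133496
D(10) = 9 x (133496 + 14833) = 1334961
D(11) = 10 x (D(10) + D(9)) = 10 x (1334961 + 133496)

Final answer: D(11) = 14684570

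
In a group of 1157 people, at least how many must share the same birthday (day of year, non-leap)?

There are 365 possible values for birthday (day of year, non-leap). With 1157 people and 365 categories, by pigeonhole: ceiling(1157/365).

Final answer: 4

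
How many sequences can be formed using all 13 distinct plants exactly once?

The number of ways to arrange 13 distinct objects is 13!.

Final answer: 13! = 6227020800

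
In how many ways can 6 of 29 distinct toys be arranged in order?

P(29,6) = 29!/(29-6)! = 29!/23!.

Final answer: P(29,6) = 342014400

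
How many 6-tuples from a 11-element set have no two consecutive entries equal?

First character: 11 choices. Each subsequent: 10 choices (must differ from the previous one).
Total: 11 x 10^5.

Final answer: 11 x 10^{5} = 1100000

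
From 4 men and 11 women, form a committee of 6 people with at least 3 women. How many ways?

Sum over valid woman counts:
C(11,3)C(4,3) = 660
C(11,4)C(4,2) = 1980
C(11,5)C(4,1) = 1848
C(11,6)C(4,0) = 462
Total: 660 + 1980 + 1848 + 462.

Final answer: 4950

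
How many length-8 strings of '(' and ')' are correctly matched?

This is counted by the nth Catalan number C_n. Here n = 4 (pairs).
C_n = C(2n,n) - C(2n,n+1), so C_{4} = C(8,4) - C(8,5) = 70 - 56.

Final answer: C_{4} = 14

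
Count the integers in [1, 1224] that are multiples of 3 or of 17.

Multiples of 3: 408. Multiples of 17: 72. Of both (lcm=51): 24.
By inclusion-exclusion: 408 + 72 - 24.

Final answer: 456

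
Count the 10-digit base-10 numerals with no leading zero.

Leading digit: 9 options (nonzero). Other 9 digit(s): 10 options each.
Total: 9 x 10^9.

Final answer: 9000000000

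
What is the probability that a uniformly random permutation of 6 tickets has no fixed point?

Derangements satisfy D(n) = (n-1)(D(n-1) + D(n-2)), starting from D(0)=1, D(1)=0.
Building up: D(2)=1, D(3)=2, D(4)=9, D(5)=44, D(6)=265.
Total arrangements: 6! = 720.
Probability = D(6)/6! = 53/144.

Final answer: D(6)/6! = 265/720 = 0.368056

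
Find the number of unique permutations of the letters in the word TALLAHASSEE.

Letters (A:3, E:2, H:1, L:2, S:2, T:1). Total letters: 11.
Permutations = 11!/(3! x 2! x 2! x 2!).

Final answer: 831600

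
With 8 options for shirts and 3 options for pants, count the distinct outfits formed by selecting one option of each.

By the multiplication principle: 8 x 3.

Final answer: 24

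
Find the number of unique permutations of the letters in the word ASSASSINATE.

Letters (A:3, E:1, I:1, N:1, S:4, T:1). Total letters: 11.
Permutations = 11!/(4! x 3!).

Final answer: 277200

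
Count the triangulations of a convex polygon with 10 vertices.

This is counted by the nth Catalan number C_n. Here n = 10 - 2 = 8.
C_n = C(2n,n)/(n+1), so C_{8} = C(16,8)/9 = 12870/9.

Final answer: C_{8} = 1430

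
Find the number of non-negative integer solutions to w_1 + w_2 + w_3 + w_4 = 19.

Stars and bars with 19 stars and 3 bars:
C(19+4-1, 4-1) = C(22,3).

Final answer: C(22,3) = 1540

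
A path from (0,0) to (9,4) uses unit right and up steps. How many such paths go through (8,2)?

Paths (0,0)->(8,2): C(10,2) = 45.
Paths (8,2)->(9,4): C(3,2) = 3.
By multiplication principle: 45 x 3.

Final answer: 135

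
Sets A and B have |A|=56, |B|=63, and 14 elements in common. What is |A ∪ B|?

|A union B| = |A| + |B| - |A intersect B| = 56 + 63 - 14.

Final answer: 105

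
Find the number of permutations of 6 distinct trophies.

The number of ways to arrange 6 distinct objects is 6!.

Final answer: 6! = 720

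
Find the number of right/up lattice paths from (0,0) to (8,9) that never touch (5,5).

Total paths to (8,9): C(17,9) = 24310.
Paths through (5,5): C(10,5) x C(7,4) = 8820.
Avoiding (5,5): 24310 - 8820.

Final answer: 15490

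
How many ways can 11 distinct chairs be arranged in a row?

The number of ways to arrange 11 distinct objects is 11!.

Final answer: 11! = 39916800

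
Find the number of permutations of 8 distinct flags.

The number of ways to arrange 8 distinct objects is 8!.

Final answer: 8! = 40320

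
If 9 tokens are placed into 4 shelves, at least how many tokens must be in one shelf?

By the pigeonhole principle: ceiling(9/4).

Final answer: 3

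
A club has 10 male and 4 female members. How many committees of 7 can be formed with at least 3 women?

Sum over valid woman counts:
C(4,3)C(10,4) = 840
C(4,4)C(10,3) = 120
Total: 840 + 120.

Final answer: 960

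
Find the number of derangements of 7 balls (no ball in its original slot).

D(n) = (n-1)(D(n-1) + D(n-2)), D(0)=1, D(1)=0.
D(2) = 1 x (0 + 1) = 1
D(3) = 2 x (1 + 0) = 2
D(4) = 3 x (2 + 1) = 9
D(5) = 4 x (9 + 2) = 44
D(6) = 5 x (44 + 9) = 265
D(7) = 6 x (D(6) + D(5)) = 6 x (265 + 44)

Final answer: D(7) = 1854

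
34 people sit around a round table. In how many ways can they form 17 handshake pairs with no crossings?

The structures are counted by the Catalan number C_n. Here n = 34/2 = 17.
C_n = (2n)!/(n!(n+1)!), so C_{17} = 34!/(17! x 18!) = C(34,17)/18 = 2333606220/18.

Final answer: C_{17} = 129644790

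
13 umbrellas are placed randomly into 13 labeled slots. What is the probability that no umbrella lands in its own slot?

D(n) = (n-1)(D(n-1) + D(n-2)), D(0)=1, D(1)=0.
Building up: D(2)=1, D(3)=2, D(4)=9, D(5)=44, D(6)=265, D(7)=1854, D(8)=14833, D(9)=133496, D(10)=1334961, D(11)=14684570, D(12)=176214841, D(13)=2290792932.
Total arrangements: 13! = 6227020800.
Probability = D(13)/13! = 63633137/172972800.

Final answer: D(13)/13! = 2290792932/6227020800 = 0.367879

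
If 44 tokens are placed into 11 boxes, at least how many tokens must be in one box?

By the pigeonhole principle: ceiling(44/11).

Final answer: 4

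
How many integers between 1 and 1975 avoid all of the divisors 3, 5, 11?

|div by 3|=658, |div by 5|=395, |div by 11|=179.
|div by 3&5|=131, |div by 3&11|=59, |div by 5&11|=35, |div by all|=11.
By inclusion-exclusion, divisible by at least one: 658+395+179-131-59-35+11 = 1018.
Not divisible by any: 1975 - 1018.

Final answer: 957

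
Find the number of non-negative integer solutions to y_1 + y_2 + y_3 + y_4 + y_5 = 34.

Stars and bars with 34 stars and 4 bars:
C(34+5-1, 5-1) = C(38,4).

Final answer: C(38,4) = 73815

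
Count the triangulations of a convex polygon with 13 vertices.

This is a standard Catalan-number count: the answer is C_n. Here n = 13 - 2 = 11.
C_n = (2n)!/(n!(n+1)!), so C_{11} = 22!/(11! x 12!) = C(22,11)/12 = 705432/12.

Final answer: C_{11} = 58786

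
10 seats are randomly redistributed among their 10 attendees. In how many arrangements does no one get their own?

Derangements satisfy D(n) = (n-1)(D(n-1) + D(n-2)), starting from D(0)=1, D(1)=0.
D(2) = 1 x (0 + 1) = 1
D(3) = 2 x (1 + 0) = 2
D(4) = 3 x (2 + 1) = 9
D(5) = 4 x (9 + 2) = 44
D(6) = 5 x (44 + 9) = 265
D(7) = 6 x (265 + 44) = 1854
D(8) = 7 x (1854 + 265) = 14833
D(9) = 8 x (14833 + 1854) = 133496
D(10) = 9 x (D(9) + D(8)) = 9 x (133496 + 14833)

Final answer: D(10) = 1334961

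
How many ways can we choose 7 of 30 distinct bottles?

C(30,7) = 30!/(7! x 23!).

Final answer: \binom{30}{7} = 2035800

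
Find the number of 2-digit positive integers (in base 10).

First digit: 9 choices (1-9). Each of the remaining 1 digit: 10 choices.
Total: 9 x 10^1.

Final answer: 90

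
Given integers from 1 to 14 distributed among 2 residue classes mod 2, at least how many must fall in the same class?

By pigeonhole with 14 objects and 2 categories: ceiling(14/2).

Final answer: 7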